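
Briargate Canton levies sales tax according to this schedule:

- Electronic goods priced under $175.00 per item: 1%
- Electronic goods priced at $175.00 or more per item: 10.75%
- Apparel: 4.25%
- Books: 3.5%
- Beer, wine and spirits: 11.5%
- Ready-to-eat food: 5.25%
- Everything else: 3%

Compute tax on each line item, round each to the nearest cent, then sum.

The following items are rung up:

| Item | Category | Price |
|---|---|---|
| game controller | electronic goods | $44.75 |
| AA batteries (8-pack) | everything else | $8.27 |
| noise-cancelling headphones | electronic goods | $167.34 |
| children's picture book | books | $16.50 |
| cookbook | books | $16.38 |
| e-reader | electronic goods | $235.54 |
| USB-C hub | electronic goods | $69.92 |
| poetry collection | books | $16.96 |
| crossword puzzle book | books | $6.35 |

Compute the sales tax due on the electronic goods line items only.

$28.14

Game controller $44.75: electronic goods, under $175.00 → 1% → $0.45
Noise-cancelling headphones $167.34: electronic goods, under $175.00 → 1% → $1.67
E-reader $235.54: electronic goods, $175.00 or more → 10.75% → $25.32
USB-C hub $69.92: electronic goods, under $175.00 → 1% → $0.70
Tax on electronic goods = $0.45 + $1.67 + $25.32 + $0.70 = $28.14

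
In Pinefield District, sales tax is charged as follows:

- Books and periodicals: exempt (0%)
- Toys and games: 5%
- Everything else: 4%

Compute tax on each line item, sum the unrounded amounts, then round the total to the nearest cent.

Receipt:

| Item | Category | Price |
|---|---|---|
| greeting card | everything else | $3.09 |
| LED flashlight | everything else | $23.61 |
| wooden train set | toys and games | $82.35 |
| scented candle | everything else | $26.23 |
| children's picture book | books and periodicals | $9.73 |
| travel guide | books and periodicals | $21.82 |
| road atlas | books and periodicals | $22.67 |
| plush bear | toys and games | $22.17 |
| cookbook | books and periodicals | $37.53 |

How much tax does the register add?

$7.34

Greeting card $3.09: everything else → 4% → $0.1236
LED flashlight $23.61: everything else → 4% → $0.9444
Wooden train set $82.35: toys and games → 5% → $4.1175
Scented candle $26.23: everything else → 4% → $1.0492
Children's picture book $9.73: books and periodicals → 0% → $0.00
Travel guide $21.82: books and periodicals → 0% → $0.00
Road atlas $22.67: books and periodicals → 0% → $0.00
Plush bear $22.17: toys and games → 5% → $1.1085
Cookbook $37.53: books and periodicals → 0% → $0.00
Unrounded tax sum = $7.3432 → $7.34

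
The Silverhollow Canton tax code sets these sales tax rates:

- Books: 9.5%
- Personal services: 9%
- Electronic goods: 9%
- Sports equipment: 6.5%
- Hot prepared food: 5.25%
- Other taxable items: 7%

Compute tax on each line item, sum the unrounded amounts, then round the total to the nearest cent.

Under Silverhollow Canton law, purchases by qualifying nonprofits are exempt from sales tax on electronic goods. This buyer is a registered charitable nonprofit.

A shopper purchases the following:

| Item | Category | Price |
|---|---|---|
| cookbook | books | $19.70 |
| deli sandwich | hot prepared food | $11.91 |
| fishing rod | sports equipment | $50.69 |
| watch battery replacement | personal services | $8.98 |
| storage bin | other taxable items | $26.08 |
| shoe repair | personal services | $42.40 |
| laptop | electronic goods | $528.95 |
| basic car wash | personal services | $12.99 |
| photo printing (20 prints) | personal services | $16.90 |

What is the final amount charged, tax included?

Cookbook $19.70: books → 9.5% → $1.8715
Deli sandwich $11.91: hot prepared food → 5.25% → $0.625275
Fishing rod $50.69: sports equipment → 6.5% → $3.29485
Watch battery replacement $8.98: personal services → 9% → $0.8082
Storage bin $26.08: other taxable items → 7% → $1.8256
Shoe repair $42.40: personal services → 9% → $3.816
Laptop $528.95: electronic goods, buyer-exempt → 0% → $0.00
Basic car wash $12.99: personal services → 9% → $1.1691
Photo printing (20 prints) $16.90: personal services → 9% → $1.521
Subtotal = $718.60; unrounded tax = $14.931525 → $14.93; total due = $733.53

$733.53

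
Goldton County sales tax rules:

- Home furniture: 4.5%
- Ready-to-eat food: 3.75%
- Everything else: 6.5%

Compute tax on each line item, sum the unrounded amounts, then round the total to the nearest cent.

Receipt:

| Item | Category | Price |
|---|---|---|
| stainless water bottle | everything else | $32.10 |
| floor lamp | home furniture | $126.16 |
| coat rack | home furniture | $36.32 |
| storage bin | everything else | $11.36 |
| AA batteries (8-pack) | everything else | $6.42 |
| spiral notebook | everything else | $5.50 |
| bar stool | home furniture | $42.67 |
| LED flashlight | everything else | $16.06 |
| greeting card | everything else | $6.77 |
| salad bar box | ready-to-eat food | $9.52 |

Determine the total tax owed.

Stainless water bottle $32.10: everything else → 6.5% → $2.0865
Floor lamp $126.16: home furniture → 4.5% → $5.6772
Coat rack $36.32: home furniture → 4.5% → $1.6344
Storage bin $11.36: everything else → 6.5% → $0.7384
AA batteries (8-pack) $6.42: everything else → 6.5% → $0.4173
Spiral notebook $5.50: everything else → 6.5% → $0.3575
Bar stool $42.67: home furniture → 4.5% → $1.92015
LED flashlight $16.06: everything else → 6.5% → $1.0439
Greeting card $6.77: everything else → 6.5% → $0.44005
Salad bar box $9.52: ready-to-eat food → 3.75% → $0.357
Unrounded tax sum = $14.6724 → $14.67

$14.67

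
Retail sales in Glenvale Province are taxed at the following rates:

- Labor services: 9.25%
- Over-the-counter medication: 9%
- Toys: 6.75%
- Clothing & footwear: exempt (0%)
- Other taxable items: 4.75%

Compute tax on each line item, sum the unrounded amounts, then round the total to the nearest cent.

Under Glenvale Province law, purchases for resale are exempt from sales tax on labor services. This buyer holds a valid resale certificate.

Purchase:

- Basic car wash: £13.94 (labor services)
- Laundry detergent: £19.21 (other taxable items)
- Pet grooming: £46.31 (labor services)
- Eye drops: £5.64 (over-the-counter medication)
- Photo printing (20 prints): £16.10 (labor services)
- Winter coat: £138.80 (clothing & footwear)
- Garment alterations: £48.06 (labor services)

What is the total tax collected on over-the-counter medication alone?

Eye drops £5.64: over-the-counter medication → 9% → £0.5076
Tax on over-the-counter medication: unrounded sum = £0.5076 → £0.51

£0.51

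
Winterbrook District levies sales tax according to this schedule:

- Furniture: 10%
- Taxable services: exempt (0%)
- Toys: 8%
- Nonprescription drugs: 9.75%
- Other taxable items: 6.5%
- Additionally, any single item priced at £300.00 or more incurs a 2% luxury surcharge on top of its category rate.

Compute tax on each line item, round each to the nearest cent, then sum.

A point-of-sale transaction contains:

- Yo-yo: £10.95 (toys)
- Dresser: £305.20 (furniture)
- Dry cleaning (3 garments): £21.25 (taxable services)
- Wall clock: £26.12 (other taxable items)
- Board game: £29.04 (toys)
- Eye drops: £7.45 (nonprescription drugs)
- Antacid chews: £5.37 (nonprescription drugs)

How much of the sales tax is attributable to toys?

£3.20

Yo-yo £10.95: toys → 8% → £0.88
Board game £29.04: toys → 8% → £2.32
Tax on toys = £0.88 + £2.32 = £3.20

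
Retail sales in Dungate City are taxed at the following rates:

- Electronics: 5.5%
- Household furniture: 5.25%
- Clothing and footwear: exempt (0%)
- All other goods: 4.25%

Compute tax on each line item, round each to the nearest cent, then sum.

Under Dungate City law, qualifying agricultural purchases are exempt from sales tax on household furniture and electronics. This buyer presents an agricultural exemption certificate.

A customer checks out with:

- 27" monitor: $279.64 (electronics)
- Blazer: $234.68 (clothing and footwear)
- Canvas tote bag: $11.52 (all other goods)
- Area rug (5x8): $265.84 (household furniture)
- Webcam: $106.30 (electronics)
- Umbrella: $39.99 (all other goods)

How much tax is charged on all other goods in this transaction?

Canvas tote bag $11.52: all other goods → 4.25% → $0.49
Umbrella $39.99: all other goods → 4.25% → $1.70
Tax on all other goods = $0.49 + $1.70 = $2.19

$2.19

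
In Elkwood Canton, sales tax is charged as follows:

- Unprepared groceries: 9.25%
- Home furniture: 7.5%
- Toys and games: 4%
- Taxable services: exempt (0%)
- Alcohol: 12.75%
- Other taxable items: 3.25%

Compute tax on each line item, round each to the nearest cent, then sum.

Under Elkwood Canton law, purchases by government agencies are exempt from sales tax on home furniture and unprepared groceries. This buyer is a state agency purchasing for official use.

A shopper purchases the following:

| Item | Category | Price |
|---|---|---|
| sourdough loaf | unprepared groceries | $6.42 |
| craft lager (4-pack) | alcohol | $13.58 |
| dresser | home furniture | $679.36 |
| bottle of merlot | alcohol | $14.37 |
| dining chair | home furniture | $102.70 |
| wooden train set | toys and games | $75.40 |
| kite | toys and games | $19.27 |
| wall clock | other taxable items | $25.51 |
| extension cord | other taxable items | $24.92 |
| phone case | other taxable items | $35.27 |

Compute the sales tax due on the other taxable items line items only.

$2.79

Wall clock $25.51: other taxable items → 3.25% → $0.83
Extension cord $24.92: other taxable items → 3.25% → $0.81
Phone case $35.27: other taxable items → 3.25% → $1.15
Tax on other taxable items = $0.83 + $0.81 + $1.15 = $2.79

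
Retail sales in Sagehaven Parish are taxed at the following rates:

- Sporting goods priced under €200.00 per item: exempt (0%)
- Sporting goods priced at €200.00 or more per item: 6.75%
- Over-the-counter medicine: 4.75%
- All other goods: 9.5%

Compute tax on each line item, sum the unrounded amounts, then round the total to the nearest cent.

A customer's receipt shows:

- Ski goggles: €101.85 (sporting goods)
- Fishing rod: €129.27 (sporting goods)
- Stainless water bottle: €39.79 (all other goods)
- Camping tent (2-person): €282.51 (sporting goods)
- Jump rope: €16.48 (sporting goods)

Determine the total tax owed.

€22.85

Ski goggles €101.85: sporting goods, under €200.00 → 0% → €0.00
Fishing rod €129.27: sporting goods, under €200.00 → 0% → €0.00
Stainless water bottle €39.79: all other goods → 9.5% → €3.78005
Camping tent (2-person) €282.51: sporting goods, €200.00 or more → 6.75% → €19.069425
Jump rope €16.48: sporting goods, under €200.00 → 0% → €0.00
Unrounded tax sum = €22.849475 → €22.85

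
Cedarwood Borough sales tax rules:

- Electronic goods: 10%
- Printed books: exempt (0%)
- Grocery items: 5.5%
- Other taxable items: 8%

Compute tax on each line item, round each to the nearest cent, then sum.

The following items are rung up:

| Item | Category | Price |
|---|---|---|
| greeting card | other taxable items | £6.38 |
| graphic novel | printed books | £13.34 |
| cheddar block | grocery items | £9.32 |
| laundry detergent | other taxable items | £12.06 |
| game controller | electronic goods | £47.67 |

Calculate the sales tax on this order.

£6.75

Greeting card £6.38: other taxable items → 8% → £0.51
Graphic novel £13.34: printed books → 0% → £0.00
Cheddar block £9.32: grocery items → 5.5% → £0.51
Laundry detergent £12.06: other taxable items → 8% → £0.96
Game controller £47.67: electronic goods → 10% → £4.77
Total tax = £0.51 + £0.51 + £0.96 + £4.77 = £6.75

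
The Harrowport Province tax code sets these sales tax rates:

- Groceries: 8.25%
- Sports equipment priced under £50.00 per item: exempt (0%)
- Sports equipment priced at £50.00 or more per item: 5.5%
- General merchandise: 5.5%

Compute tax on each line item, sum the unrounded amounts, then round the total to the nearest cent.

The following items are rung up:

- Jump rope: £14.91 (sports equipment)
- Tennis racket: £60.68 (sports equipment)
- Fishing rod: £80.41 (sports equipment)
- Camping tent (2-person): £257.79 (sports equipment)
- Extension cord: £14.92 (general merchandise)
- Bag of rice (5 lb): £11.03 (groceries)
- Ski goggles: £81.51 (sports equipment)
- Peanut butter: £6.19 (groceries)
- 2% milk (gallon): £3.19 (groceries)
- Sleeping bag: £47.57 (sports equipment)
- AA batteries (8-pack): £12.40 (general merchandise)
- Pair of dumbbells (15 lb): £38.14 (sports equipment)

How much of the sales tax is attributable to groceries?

Bag of rice (5 lb) £11.03: groceries → 8.25% → £0.909975
Peanut butter £6.19: groceries → 8.25% → £0.510675
2% milk (gallon) £3.19: groceries → 8.25% → £0.263175
Tax on groceries: unrounded sum = £1.683825 → £1.68

£1.68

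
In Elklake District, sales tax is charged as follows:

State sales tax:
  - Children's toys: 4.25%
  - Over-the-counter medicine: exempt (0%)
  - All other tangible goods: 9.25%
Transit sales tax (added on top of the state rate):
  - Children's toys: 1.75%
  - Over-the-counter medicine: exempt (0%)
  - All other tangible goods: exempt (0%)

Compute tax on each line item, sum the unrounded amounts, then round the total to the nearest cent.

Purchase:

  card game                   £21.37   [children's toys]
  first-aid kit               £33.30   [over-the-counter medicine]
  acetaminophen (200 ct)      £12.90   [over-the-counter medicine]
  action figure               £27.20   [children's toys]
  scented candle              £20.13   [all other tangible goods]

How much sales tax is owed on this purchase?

Card game £21.37: children's toys → 4.25% + 1.75% transit = 6% → £1.2822
First-aid kit £33.30: over-the-counter medicine → 0% + 0% transit = 0% → £0.00
Acetaminophen (200 ct) £12.90: over-the-counter medicine → 0% + 0% transit = 0% → £0.00
Action figure £27.20: children's toys → 4.25% + 1.75% transit = 6% → £1.632
Scented candle £20.13: all other tangible goods → 9.25% + 0% transit = 9.25% → £1.862025
Unrounded tax sum = £4.776225 → £4.78

£4.78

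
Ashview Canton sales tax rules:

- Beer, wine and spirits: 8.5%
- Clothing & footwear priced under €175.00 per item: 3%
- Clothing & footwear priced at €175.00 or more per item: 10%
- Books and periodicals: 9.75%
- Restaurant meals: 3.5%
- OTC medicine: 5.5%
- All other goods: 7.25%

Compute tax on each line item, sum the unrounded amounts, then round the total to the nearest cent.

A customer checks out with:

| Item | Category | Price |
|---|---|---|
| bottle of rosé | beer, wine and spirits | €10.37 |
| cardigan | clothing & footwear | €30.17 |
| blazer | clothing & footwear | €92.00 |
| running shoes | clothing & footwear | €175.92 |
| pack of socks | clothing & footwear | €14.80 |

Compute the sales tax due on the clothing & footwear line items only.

€21.70

Cardigan €30.17: clothing & footwear, under €175.00 → 3% → €0.9051
Blazer €92.00: clothing & footwear, under €175.00 → 3% → €2.76
Running shoes €175.92: clothing & footwear, €175.00 or more → 10% → €17.592
Pack of socks €14.80: clothing & footwear, under €175.00 → 3% → €0.444
Tax on clothing & footwear: unrounded sum = €21.7011 → €21.70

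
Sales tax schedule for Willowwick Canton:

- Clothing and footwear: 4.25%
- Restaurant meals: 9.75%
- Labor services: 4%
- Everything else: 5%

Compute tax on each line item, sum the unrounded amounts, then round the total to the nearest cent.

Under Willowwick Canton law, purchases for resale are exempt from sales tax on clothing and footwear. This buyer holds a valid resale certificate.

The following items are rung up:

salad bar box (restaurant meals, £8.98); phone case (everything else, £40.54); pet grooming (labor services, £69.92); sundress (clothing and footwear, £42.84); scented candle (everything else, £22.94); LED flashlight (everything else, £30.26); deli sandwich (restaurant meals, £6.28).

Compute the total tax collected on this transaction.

£8.97

Salad bar box £8.98: restaurant meals → 9.75% → £0.87555
Phone case £40.54: everything else → 5% → £2.027
Pet grooming £69.92: labor services → 4% → £2.7968
Sundress £42.84: clothing and footwear, buyer-exempt → 0% → £0.00
Scented candle £22.94: everything else → 5% → £1.147
LED flashlight £30.26: everything else → 5% → £1.513
Deli sandwich £6.28: restaurant meals → 9.75% → £0.6123
Unrounded tax sum = £8.97165 → £8.97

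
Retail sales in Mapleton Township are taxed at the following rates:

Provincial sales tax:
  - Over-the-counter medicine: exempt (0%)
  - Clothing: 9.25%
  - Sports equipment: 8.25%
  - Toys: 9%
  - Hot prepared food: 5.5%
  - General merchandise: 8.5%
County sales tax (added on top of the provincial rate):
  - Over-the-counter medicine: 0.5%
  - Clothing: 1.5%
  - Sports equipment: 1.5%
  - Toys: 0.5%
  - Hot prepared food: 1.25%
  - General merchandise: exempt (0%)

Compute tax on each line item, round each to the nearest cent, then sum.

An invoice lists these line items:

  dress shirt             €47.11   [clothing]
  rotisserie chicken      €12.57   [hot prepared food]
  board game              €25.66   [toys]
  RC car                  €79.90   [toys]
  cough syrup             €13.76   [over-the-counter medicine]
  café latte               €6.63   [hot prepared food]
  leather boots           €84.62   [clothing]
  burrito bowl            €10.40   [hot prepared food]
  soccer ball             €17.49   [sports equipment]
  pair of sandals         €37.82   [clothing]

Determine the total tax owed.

€32.04

Dress shirt €47.11: clothing → 9.25% + 1.5% county = 10.75% → €5.06
Rotisserie chicken €12.57: hot prepared food → 5.5% + 1.25% county = 6.75% → €0.85
Board game €25.66: toys → 9% + 0.5% county = 9.5% → €2.44
RC car €79.90: toys → 9% + 0.5% county = 9.5% → €7.59
Cough syrup €13.76: over-the-counter medicine → 0% + 0.5% county = 0.5% → €0.07
Café latte €6.63: hot prepared food → 5.5% + 1.25% county = 6.75% → €0.45
Leather boots €84.62: clothing → 9.25% + 1.5% county = 10.75% → €9.10
Burrito bowl €10.40: hot prepared food → 5.5% + 1.25% county = 6.75% → €0.70
Soccer ball €17.49: sports equipment → 8.25% + 1.5% county = 9.75% → €1.71
Pair of sandals €37.82: clothing → 9.25% + 1.5% county = 10.75% → €4.07
Total tax = €5.06 + €0.85 + €2.44 + €7.59 + €0.07 + €0.45 + €9.10 + €0.70 + €1.71 + €4.07 = €32.04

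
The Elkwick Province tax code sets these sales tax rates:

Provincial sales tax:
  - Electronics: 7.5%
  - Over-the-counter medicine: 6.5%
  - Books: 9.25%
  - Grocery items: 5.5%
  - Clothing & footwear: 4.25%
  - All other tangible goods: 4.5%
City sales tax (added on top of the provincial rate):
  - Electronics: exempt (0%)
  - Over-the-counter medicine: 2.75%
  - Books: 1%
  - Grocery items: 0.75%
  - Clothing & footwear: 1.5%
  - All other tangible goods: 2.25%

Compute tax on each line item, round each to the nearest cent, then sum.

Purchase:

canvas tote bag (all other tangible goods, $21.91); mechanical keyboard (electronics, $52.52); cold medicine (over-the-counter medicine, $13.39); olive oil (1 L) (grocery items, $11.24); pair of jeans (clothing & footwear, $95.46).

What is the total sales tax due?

$12.85

Canvas tote bag $21.91: all other tangible goods → 4.5% + 2.25% city = 6.75% → $1.48
Mechanical keyboard $52.52: electronics → 7.5% + 0% city = 7.5% → $3.94
Cold medicine $13.39: over-the-counter medicine → 6.5% + 2.75% city = 9.25% → $1.24
Olive oil (1 L) $11.24: grocery items → 5.5% + 0.75% city = 6.25% → $0.70
Pair of jeans $95.46: clothing & footwear → 4.25% + 1.5% city = 5.75% → $5.49
Total tax = $1.48 + $3.94 + $1.24 + $0.70 + $5.49 = $12.85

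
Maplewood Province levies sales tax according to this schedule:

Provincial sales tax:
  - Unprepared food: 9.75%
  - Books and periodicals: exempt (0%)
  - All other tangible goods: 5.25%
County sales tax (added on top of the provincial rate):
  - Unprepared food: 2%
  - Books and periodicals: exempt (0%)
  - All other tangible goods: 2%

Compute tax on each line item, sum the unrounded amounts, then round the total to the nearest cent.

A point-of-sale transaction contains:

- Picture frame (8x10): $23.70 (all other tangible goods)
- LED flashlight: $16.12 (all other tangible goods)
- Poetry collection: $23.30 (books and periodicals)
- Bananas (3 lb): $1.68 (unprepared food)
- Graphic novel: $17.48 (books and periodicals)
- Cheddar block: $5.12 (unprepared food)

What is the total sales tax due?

Picture frame (8x10) $23.70: all other tangible goods → 5.25% + 2% county = 7.25% → $1.71825
LED flashlight $16.12: all other tangible goods → 5.25% + 2% county = 7.25% → $1.1687
Poetry collection $23.30: books and periodicals → 0% + 0% county = 0% → $0.00
Bananas (3 lb) $1.68: unprepared food → 9.75% + 2% county = 11.75% → $0.1974
Graphic novel $17.48: books and periodicals → 0% + 0% county = 0% → $0.00
Cheddar block $5.12: unprepared food → 9.75% + 2% county = 11.75% → $0.6016
Unrounded tax sum = $3.68595 → $3.69

$3.69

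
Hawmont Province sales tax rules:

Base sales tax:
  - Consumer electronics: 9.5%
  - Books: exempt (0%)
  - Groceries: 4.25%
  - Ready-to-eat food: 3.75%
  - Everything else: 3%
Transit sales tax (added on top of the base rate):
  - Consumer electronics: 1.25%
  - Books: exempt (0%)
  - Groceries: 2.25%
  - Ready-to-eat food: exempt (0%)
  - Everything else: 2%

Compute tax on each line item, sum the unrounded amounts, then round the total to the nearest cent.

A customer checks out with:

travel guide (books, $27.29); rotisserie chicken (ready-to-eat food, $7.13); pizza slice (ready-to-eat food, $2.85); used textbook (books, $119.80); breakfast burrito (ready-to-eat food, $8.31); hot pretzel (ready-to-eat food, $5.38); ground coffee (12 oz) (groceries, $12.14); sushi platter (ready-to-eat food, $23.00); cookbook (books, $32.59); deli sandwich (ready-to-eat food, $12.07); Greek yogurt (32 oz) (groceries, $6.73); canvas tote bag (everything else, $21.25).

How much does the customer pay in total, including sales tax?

Travel guide $27.29: books → 0% + 0% transit = 0% → $0.00
Rotisserie chicken $7.13: ready-to-eat food → 3.75% + 0% transit = 3.75% → $0.267375
Pizza slice $2.85: ready-to-eat food → 3.75% + 0% transit = 3.75% → $0.106875
Used textbook $119.80: books → 0% + 0% transit = 0% → $0.00
Breakfast burrito $8.31: ready-to-eat food → 3.75% + 0% transit = 3.75% → $0.311625
Hot pretzel $5.38: ready-to-eat food → 3.75% + 0% transit = 3.75% → $0.20175
Ground coffee (12 oz) $12.14: groceries → 4.25% + 2.25% transit = 6.5% → $0.7891
Sushi platter $23.00: ready-to-eat food → 3.75% + 0% transit = 3.75% → $0.8625
Cookbook $32.59: books → 0% + 0% transit = 0% → $0.00
Deli sandwich $12.07: ready-to-eat food → 3.75% + 0% transit = 3.75% → $0.452625
Greek yogurt (32 oz) $6.73: groceries → 4.25% + 2.25% transit = 6.5% → $0.43745
Canvas tote bag $21.25: everything else → 3% + 2% transit = 5% → $1.0625
Subtotal = $278.54; unrounded tax = $4.4918 → $4.49; total due = $283.03

$283.03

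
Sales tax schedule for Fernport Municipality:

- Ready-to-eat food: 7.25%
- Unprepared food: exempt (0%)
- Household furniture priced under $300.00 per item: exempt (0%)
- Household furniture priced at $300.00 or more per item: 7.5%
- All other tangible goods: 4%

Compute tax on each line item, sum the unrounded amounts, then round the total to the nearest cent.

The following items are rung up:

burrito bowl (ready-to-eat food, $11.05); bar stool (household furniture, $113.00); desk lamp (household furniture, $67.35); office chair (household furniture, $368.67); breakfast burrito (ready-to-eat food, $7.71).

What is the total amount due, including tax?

Burrito bowl $11.05: ready-to-eat food → 7.25% → $0.801125
Bar stool $113.00: household furniture, under $300.00 → 0% → $0.00
Desk lamp $67.35: household furniture, under $300.00 → 0% → $0.00
Office chair $368.67: household furniture, $300.00 or more → 7.5% → $27.65025
Breakfast burrito $7.71: ready-to-eat food → 7.25% → $0.558975
Subtotal = $567.78; unrounded tax = $29.01035 → $29.01; total due = $596.79

$596.79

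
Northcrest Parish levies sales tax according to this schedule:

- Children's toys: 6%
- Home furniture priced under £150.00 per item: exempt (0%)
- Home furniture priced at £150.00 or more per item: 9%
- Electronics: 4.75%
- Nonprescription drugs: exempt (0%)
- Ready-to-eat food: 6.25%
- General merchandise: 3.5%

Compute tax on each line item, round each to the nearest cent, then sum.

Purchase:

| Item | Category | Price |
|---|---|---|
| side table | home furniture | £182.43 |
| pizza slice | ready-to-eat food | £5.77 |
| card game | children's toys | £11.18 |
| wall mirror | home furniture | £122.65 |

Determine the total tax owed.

Side table £182.43: home furniture, £150.00 or more → 9% → £16.42
Pizza slice £5.77: ready-to-eat food → 6.25% → £0.36
Card game £11.18: children's toys → 6% → £0.67
Wall mirror £122.65: home furniture, under £150.00 → 0% → £0.00
Total tax = £16.42 + £0.36 + £0.67 = £17.45

£17.45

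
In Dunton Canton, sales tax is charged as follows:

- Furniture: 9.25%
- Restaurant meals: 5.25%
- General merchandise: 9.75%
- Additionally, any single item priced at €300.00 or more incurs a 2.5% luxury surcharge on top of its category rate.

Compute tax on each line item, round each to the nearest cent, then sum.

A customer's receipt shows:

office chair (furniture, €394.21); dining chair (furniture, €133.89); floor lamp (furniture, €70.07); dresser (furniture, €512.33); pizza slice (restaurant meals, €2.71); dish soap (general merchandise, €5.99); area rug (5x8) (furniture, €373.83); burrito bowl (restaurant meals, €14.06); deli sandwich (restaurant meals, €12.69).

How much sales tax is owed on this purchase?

€171.44

Office chair €394.21: furniture → 9.25% + 2.5% surcharge = 11.75% → €46.32
Dining chair €133.89: furniture → 9.25% → €12.38
Floor lamp €70.07: furniture → 9.25% → €6.48
Dresser €512.33: furniture → 9.25% + 2.5% surcharge = 11.75% → €60.20
Pizza slice €2.71: restaurant meals → 5.25% → €0.14
Dish soap €5.99: general merchandise → 9.75% → €0.58
Area rug (5x8) €373.83: furniture → 9.25% + 2.5% surcharge = 11.75% → €43.93
Burrito bowl €14.06: restaurant meals → 5.25% → €0.74
Deli sandwich €12.69: restaurant meals → 5.25% → €0.67
Total tax = €46.32 + €12.38 + €6.48 + €60.20 + €0.14 + €0.58 + €43.93 + €0.74 + €0.67 = €171.44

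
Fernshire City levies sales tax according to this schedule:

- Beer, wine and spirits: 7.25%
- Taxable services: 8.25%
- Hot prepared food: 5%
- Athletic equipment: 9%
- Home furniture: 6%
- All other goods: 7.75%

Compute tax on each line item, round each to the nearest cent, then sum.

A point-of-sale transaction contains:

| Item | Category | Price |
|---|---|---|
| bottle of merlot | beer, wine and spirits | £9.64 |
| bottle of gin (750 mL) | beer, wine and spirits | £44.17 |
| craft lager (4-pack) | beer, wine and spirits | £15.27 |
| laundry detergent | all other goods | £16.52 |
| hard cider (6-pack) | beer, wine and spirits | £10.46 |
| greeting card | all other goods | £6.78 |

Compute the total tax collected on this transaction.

Bottle of merlot £9.64: beer, wine and spirits → 7.25% → £0.70
Bottle of gin (750 mL) £44.17: beer, wine and spirits → 7.25% → £3.20
Craft lager (4-pack) £15.27: beer, wine and spirits → 7.25% → £1.11
Laundry detergent £16.52: all other goods → 7.75% → £1.28
Hard cider (6-pack) £10.46: beer, wine and spirits → 7.25% → £0.76
Greeting card £6.78: all other goods → 7.75% → £0.53
Total tax = £0.70 + £3.20 + £1.11 + £1.28 + £0.76 + £0.53 = £7.58

£7.58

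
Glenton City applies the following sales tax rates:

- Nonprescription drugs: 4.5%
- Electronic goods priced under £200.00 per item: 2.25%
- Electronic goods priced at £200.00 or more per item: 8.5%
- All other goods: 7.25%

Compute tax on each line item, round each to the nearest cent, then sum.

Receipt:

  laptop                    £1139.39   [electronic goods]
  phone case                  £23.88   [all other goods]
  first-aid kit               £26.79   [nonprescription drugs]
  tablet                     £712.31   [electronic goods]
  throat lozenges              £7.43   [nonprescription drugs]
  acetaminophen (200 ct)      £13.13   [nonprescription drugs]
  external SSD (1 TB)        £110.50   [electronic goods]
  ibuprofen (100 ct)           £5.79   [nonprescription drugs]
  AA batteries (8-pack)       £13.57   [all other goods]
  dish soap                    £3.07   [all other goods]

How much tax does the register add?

Laptop £1139.39: electronic goods, £200.00 or more → 8.5% → £96.85
Phone case £23.88: all other goods → 7.25% → £1.73
First-aid kit £26.79: nonprescription drugs → 4.5% → £1.21
Tablet £712.31: electronic goods, £200.00 or more → 8.5% → £60.55
Throat lozenges £7.43: nonprescription drugs → 4.5% → £0.33
Acetaminophen (200 ct) £13.13: nonprescription drugs → 4.5% → £0.59
External SSD (1 TB) £110.50: electronic goods, under £200.00 → 2.25% → £2.49
Ibuprofen (100 ct) £5.79: nonprescription drugs → 4.5% → £0.26
AA batteries (8-pack) £13.57: all other goods → 7.25% → £0.98
Dish soap £3.07: all other goods → 7.25% → £0.22
Total tax = £96.85 + £1.73 + £1.21 + £60.55 + £0.33 + £0.59 + £2.49 + £0.26 + £0.98 + £0.22 = £165.21

£165.21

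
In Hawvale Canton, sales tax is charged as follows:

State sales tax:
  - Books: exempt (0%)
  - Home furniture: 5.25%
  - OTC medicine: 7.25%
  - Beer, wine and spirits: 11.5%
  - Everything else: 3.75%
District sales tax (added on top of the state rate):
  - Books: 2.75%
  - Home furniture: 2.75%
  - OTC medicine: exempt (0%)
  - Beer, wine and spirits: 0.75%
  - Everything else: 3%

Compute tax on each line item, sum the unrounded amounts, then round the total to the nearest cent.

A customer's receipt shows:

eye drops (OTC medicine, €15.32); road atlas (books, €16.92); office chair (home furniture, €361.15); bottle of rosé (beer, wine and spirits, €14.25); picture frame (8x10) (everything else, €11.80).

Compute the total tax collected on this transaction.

Eye drops €15.32: OTC medicine → 7.25% + 0% district = 7.25% → €1.1107
Road atlas €16.92: books → 0% + 2.75% district = 2.75% → €0.4653
Office chair €361.15: home furniture → 5.25% + 2.75% district = 8% → €28.892
Bottle of rosé €14.25: beer, wine and spirits → 11.5% + 0.75% district = 12.25% → €1.745625
Picture frame (8x10) €11.80: everything else → 3.75% + 3% district = 6.75% → €0.7965
Unrounded tax sum = €33.010125 → €33.01

€33.01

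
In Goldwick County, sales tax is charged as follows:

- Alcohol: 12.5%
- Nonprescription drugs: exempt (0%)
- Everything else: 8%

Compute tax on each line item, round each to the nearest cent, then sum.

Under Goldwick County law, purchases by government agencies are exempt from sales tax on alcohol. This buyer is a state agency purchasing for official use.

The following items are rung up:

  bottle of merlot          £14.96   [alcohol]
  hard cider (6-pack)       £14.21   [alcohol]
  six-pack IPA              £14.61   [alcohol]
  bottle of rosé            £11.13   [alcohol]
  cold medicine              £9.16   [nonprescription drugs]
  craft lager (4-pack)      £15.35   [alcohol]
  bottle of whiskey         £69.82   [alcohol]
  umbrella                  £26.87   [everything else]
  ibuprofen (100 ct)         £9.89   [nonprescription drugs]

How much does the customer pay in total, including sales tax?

Bottle of merlot £14.96: alcohol, buyer-exempt → 0% → £0.00
Hard cider (6-pack) £14.21: alcohol, buyer-exempt → 0% → £0.00
Six-pack IPA £14.61: alcohol, buyer-exempt → 0% → £0.00
Bottle of rosé £11.13: alcohol, buyer-exempt → 0% → £0.00
Cold medicine £9.16: nonprescription drugs → 0% → £0.00
Craft lager (4-pack) £15.35: alcohol, buyer-exempt → 0% → £0.00
Bottle of whiskey £69.82: alcohol, buyer-exempt → 0% → £0.00
Umbrella £26.87: everything else → 8% → £2.15
Ibuprofen (100 ct) £9.89: nonprescription drugs → 0% → £0.00
Subtotal = £186.00; tax = £2.15; total due = £188.15

£188.15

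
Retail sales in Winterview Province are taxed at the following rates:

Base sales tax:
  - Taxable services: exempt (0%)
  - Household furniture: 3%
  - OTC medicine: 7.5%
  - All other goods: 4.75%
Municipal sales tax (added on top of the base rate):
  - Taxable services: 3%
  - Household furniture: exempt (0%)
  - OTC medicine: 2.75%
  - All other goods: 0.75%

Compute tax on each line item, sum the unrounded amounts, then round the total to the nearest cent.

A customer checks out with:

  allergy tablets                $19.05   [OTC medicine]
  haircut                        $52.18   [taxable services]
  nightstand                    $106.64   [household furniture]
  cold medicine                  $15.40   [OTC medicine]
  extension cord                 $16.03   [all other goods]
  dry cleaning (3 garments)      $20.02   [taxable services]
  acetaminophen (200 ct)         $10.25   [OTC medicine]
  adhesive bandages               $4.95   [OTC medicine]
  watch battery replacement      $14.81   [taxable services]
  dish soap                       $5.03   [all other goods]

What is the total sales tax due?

Allergy tablets $19.05: OTC medicine → 7.5% + 2.75% municipal = 10.25% → $1.952625
Haircut $52.18: taxable services → 0% + 3% municipal = 3% → $1.5654
Nightstand $106.64: household furniture → 3% + 0% municipal = 3% → $3.1992
Cold medicine $15.40: OTC medicine → 7.5% + 2.75% municipal = 10.25% → $1.5785
Extension cord $16.03: all other goods → 4.75% + 0.75% municipal = 5.5% → $0.88165
Dry cleaning (3 garments) $20.02: taxable services → 0% + 3% municipal = 3% → $0.6006
Acetaminophen (200 ct) $10.25: OTC medicine → 7.5% + 2.75% municipal = 10.25% → $1.050625
Adhesive bandages $4.95: OTC medicine → 7.5% + 2.75% municipal = 10.25% → $0.507375
Watch battery replacement $14.81: taxable services → 0% + 3% municipal = 3% → $0.4443
Dish soap $5.03: all other goods → 4.75% + 0.75% municipal = 5.5% → $0.27665
Unrounded tax sum = $12.056925 → $12.06

$12.06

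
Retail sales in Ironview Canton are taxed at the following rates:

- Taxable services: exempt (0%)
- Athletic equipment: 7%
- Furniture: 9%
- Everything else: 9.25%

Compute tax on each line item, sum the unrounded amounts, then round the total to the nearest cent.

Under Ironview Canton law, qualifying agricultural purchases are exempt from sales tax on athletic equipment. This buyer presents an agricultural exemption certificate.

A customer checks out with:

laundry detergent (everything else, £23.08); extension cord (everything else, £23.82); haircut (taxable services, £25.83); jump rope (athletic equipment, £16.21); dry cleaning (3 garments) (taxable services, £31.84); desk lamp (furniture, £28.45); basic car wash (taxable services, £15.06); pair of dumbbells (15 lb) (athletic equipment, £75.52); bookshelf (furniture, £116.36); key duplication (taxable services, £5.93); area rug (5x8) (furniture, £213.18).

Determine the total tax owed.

Laundry detergent £23.08: everything else → 9.25% → £2.1349
Extension cord £23.82: everything else → 9.25% → £2.20335
Haircut £25.83: taxable services → 0% → £0.00
Jump rope £16.21: athletic equipment, buyer-exempt → 0% → £0.00
Dry cleaning (3 garments) £31.84: taxable services → 0% → £0.00
Desk lamp £28.45: furniture → 9% → £2.5605
Basic car wash £15.06: taxable services → 0% → £0.00
Pair of dumbbells (15 lb) £75.52: athletic equipment, buyer-exempt → 0% → £0.00
Bookshelf £116.36: furniture → 9% → £10.4724
Key duplication £5.93: taxable services → 0% → £0.00
Area rug (5x8) £213.18: furniture → 9% → £19.1862
Unrounded tax sum = £36.55735 → £36.56

£36.56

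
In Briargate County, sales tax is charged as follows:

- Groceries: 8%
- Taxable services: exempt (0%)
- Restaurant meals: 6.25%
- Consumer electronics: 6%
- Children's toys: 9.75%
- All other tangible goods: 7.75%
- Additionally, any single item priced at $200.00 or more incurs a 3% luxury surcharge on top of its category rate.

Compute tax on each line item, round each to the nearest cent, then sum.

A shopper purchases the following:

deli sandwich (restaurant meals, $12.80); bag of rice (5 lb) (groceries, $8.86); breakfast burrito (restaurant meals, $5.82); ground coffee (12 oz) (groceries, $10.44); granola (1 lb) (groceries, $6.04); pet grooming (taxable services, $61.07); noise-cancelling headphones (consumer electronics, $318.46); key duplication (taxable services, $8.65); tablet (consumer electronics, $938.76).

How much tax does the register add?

Deli sandwich $12.80: restaurant meals → 6.25% → $0.80
Bag of rice (5 lb) $8.86: groceries → 8% → $0.71
Breakfast burrito $5.82: restaurant meals → 6.25% → $0.36
Ground coffee (12 oz) $10.44: groceries → 8% → $0.84
Granola (1 lb) $6.04: groceries → 8% → $0.48
Pet grooming $61.07: taxable services → 0% → $0.00
Noise-cancelling headphones $318.46: consumer electronics → 6% + 3% surcharge = 9% → $28.66
Key duplication $8.65: taxable services → 0% → $0.00
Tablet $938.76: consumer electronics → 6% + 3% surcharge = 9% → $84.49
Total tax = $0.80 + $0.71 + $0.36 + $0.84 + $0.48 + $28.66 + $84.49 = $116.34

$116.34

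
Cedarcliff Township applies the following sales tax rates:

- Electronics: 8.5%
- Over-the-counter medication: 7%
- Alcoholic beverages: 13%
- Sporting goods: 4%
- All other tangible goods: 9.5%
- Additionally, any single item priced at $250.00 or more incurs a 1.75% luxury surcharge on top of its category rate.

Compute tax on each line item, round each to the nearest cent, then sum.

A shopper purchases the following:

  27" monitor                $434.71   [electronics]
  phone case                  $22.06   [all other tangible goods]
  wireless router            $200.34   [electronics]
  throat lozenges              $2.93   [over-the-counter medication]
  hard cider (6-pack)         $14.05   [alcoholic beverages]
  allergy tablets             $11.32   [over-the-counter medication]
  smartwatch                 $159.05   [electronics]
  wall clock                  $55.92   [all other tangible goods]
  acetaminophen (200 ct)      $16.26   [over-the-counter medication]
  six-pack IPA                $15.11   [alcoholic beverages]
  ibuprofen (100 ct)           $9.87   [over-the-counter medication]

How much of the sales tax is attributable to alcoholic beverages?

Hard cider (6-pack) $14.05: alcoholic beverages → 13% → $1.83
Six-pack IPA $15.11: alcoholic beverages → 13% → $1.96
Tax on alcoholic beverages = $1.83 + $1.96 = $3.79

$3.79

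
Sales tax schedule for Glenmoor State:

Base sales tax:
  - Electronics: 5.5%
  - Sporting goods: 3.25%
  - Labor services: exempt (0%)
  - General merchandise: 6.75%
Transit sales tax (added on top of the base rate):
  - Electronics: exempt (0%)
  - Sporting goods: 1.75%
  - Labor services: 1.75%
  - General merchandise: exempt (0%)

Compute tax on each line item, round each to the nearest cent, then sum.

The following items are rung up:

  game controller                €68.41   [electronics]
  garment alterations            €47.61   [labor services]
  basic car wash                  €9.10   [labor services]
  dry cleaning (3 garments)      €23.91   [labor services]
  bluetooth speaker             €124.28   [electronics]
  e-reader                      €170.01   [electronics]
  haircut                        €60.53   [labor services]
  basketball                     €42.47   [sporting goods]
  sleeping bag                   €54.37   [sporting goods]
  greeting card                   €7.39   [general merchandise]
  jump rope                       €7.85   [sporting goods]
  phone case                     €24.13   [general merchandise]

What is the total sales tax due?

Game controller €68.41: electronics → 5.5% + 0% transit = 5.5% → €3.76
Garment alterations €47.61: labor services → 0% + 1.75% transit = 1.75% → €0.83
Basic car wash €9.10: labor services → 0% + 1.75% transit = 1.75% → €0.16
Dry cleaning (3 garments) €23.91: labor services → 0% + 1.75% transit = 1.75% → €0.42
Bluetooth speaker €124.28: electronics → 5.5% + 0% transit = 5.5% → €6.84
E-reader €170.01: electronics → 5.5% + 0% transit = 5.5% → €9.35
Haircut €60.53: labor services → 0% + 1.75% transit = 1.75% → €1.06
Basketball €42.47: sporting goods → 3.25% + 1.75% transit = 5% → €2.12
Sleeping bag €54.37: sporting goods → 3.25% + 1.75% transit = 5% → €2.72
Greeting card €7.39: general merchandise → 6.75% + 0% transit = 6.75% → €0.50
Jump rope €7.85: sporting goods → 3.25% + 1.75% transit = 5% → €0.39
Phone case €24.13: general merchandise → 6.75% + 0% transit = 6.75% → €1.63
Total tax = €3.76 + €0.83 + €0.16 + €0.42 + €6.84 + €9.35 + €1.06 + €2.12 + €2.72 + €0.50 + €0.39 + €1.63 = €29.78

€29.78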